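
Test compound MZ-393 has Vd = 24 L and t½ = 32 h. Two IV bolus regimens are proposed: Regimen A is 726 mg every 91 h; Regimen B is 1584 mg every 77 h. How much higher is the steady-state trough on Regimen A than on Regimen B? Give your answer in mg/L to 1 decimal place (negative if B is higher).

Regimen A: f = (1/2)^(91/32) ≈ 0.1393; Cmin,ss = (726/24)·f/(1−f) ≈ 4.896 mg/L.
Regimen B: f = (1/2)^(77/32) ≈ 0.1886; Cmin,ss = (1584/24)·f/(1−f) ≈ 15.341 mg/L.
Difference ≈ 4.896 − 15.341 ≈ -10.445 mg/L.

-10.4 mg/L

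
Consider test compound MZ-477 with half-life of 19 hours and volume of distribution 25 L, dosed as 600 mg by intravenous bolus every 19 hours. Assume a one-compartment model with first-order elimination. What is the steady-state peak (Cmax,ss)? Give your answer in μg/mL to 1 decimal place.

The dosing interval is 1 half-life, so f = 2^(−1) = 0.5.
At steady state, R = 1/(1 − 0.5) = 2/1.
Single-dose peak C₀ = D/Vd = 600/25 = 24 μg/mL.
Steady-state peak Cmax,ss = C₀·R = 24 × 2/1 ≈ 48.000 μg/mL.

48.0 μg/mL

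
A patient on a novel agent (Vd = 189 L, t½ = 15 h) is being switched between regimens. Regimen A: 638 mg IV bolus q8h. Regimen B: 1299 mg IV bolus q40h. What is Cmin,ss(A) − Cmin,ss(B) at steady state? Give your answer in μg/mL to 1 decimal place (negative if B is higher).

Regimen A: f = (1/2)^(8/15) ≈ 0.6910; Cmin,ss = (638/189)·f/(1−f) ≈ 7.549 μg/mL.
Regimen B: f = (1/2)^(40/15) ≈ 0.1575; Cmin,ss = (1299/189)·f/(1−f) ≈ 1.285 μg/mL.
Difference ≈ 7.549 − 1.285 ≈ 6.264 μg/mL.

6.3 μg/mL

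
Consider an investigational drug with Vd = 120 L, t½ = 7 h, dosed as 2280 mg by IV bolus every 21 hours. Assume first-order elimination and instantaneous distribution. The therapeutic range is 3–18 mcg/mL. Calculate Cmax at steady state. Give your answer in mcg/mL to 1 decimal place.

21.7 mcg/mL

τ = 21 h = 3 half-lives, so f = (1/2)^3 = 0.125.
Accumulation ratio R = 1/(1 − f) = 1/0.875 = 8/7.
Single-dose peak C₀ = D/Vd = 2280/120 = 19 mcg/mL.
Steady-state peak Cmax,ss = C₀·R = 19 × 8/7 ≈ 21.714 mcg/mL.
Peak 21.7 mcg/mL vs MTC 18 mcg/mL: exceeds toxic threshold.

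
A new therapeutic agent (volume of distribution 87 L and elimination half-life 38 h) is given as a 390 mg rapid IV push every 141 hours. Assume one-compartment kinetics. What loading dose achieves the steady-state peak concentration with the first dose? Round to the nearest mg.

422 mg

f = (1/2)^(141/38) ≈ 0.076387; accumulation ratio R = 1/(1−f) ≈ 1.08270.
Loading dose to hit Cmax,ss on first dose: D_load = D_maint·R ≈ 390 × 1.08270 ≈ 422.25 mg.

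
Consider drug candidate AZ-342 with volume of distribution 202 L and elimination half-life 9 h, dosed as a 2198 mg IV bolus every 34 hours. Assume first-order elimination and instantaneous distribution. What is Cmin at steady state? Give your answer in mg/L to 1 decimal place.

0.9 mg/L

Over one 34-h interval, 34/9 ≈ 3.7778 half-lives elapse, leaving f ≈ 0.0729 of each dose.
Single-dose peak C₀ = D/Vd = 2198/202 ≈ 10.881 mg/L.
Steady-state trough Cmin,ss = C₀·f/(1−f) ≈ 10.881 × 0.0729/0.9271 ≈ 0.856 mg/L.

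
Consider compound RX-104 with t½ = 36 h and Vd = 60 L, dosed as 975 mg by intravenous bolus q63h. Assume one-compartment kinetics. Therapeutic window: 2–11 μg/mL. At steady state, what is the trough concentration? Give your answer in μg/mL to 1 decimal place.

6.9 μg/mL

Over one 63-h interval, 63/36 ≈ 1.75 half-lives elapse, leaving f ≈ 0.2973 of each dose.
Accumulation ratio R = 1/(1 − f) ≈ 1/0.7027 ≈ 1.4231.
Single-dose peak C₀ = D/Vd = 975/60 ≈ 16.250 μg/mL.
Cmax,ss = C₀/(1 − f) ≈ 16.250/0.7027 ≈ 23.125 μg/mL.
One interval later, Cmin,ss = Cmax,ss·e^(−kτ) ≈ 23.125 × 0.2973 ≈ 6.875 μg/mL.
Trough 6.9 μg/mL vs MEC 2 μg/mL: adequate.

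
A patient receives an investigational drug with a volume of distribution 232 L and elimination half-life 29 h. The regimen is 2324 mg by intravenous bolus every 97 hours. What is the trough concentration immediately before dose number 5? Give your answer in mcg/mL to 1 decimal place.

1.1 mcg/mL

f = (1/2)^(τ/t½) = (1/2)^(97/29) ≈ 0.0984.
C₀ = D/Vd = 2324/232 ≈ 10.017 mcg/mL.
Before the 5th dose, 4 doses have been given. Superposition: Cmin = C₀·(f + f² + … + f^4).
≈ 10.017 × (0.0984 + 0.0097 + 0.0010 + 0.0001) ≈ 10.017 × 0.1092 ≈ 1.094 mcg/mL.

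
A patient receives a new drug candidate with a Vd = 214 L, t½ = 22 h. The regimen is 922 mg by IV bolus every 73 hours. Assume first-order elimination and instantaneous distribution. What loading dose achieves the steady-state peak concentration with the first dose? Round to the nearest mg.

1025 mg

f = (1/2)^(73/22) ≈ 0.100260; accumulation ratio R = 1/(1−f) ≈ 1.11143.
Loading dose to hit Cmax,ss on first dose: D_load = D_maint·R ≈ 922 × 1.11143 ≈ 1024.74 mg.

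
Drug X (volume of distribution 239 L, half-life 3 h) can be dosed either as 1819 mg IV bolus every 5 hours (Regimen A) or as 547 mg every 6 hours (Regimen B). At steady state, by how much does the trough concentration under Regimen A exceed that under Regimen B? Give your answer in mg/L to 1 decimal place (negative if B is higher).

Regimen A: f = (1/2)^(5/3) ≈ 0.3150; Cmin,ss = (1819/239)·f/(1−f) ≈ 3.500 mg/L.
Regimen B: f = (1/2)^(6/3) ≈ 0.2500; Cmin,ss = (547/239)·f/(1−f) ≈ 0.763 mg/L.
Difference ≈ 3.500 − 0.763 ≈ 2.737 mg/L.

2.7 mg/L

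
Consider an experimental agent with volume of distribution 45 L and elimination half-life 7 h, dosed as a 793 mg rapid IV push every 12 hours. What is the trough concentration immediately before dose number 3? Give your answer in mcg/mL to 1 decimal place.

7.0 mcg/mL

f = (1/2)^(τ/t½) = (1/2)^(12/7) ≈ 0.3048.
C₀ = D/Vd = 793/45 ≈ 17.622 mcg/mL.
Before the 3rd dose, 2 doses have been given. Superposition: Cmin = C₀·(f + f²).
≈ 17.622 × (0.3048 + 0.0929) ≈ 17.622 × 0.3977 ≈ 7.008 mcg/mL.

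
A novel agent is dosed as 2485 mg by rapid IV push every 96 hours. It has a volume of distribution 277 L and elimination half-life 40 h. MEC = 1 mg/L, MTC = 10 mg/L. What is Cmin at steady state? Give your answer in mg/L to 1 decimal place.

τ/t½ = 96/40 ≈ 2.4, so fraction remaining f = (1/2)^(96/40) ≈ 0.1895.
Accumulation ratio R = 1/(1 − f) ≈ 1/0.8105 ≈ 1.2338.
Single-dose peak C₀ = D/Vd = 2485/277 ≈ 8.971 mg/L.
Cmax,ss = C₀/(1 − f) ≈ 8.971/0.8105 ≈ 11.068 mg/L.
Steady-state trough Cmin,ss = Cmax,ss·f ≈ 11.068 × 0.1895 ≈ 2.097 mg/L.
Trough 2.1 mg/L vs MEC 1 mg/L: adequate.

2.1 mg/L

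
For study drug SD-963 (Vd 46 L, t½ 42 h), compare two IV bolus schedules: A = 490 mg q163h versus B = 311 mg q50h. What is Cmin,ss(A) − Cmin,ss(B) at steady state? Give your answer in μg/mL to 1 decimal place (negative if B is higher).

Regimen A: f = (1/2)^(163/42) ≈ 0.0679; Cmin,ss = (490/46)·f/(1−f) ≈ 0.776 μg/mL.
Regimen B: f = (1/2)^(50/42) ≈ 0.4382; Cmin,ss = (311/46)·f/(1−f) ≈ 5.273 μg/mL.
Difference ≈ 0.776 − 5.273 ≈ -4.497 μg/mL.

-4.5 μg/mL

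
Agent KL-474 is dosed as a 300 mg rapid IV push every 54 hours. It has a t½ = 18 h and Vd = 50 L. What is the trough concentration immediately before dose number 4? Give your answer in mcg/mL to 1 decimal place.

f = (1/2)^(τ/t½) = (1/2)^(54/18) ≈ 0.1250.
C₀ = D/Vd = 300/50 ≈ 6.000 mcg/mL.
Before the 4th dose, 3 doses have been given. Superposition: Cmin = C₀·(f + f² + … + f^3).
≈ 6.000 × (0.1250 + 0.0156 + 0.0020) ≈ 6.000 × 0.1426 ≈ 0.856 mcg/mL.

0.9 mcg/mL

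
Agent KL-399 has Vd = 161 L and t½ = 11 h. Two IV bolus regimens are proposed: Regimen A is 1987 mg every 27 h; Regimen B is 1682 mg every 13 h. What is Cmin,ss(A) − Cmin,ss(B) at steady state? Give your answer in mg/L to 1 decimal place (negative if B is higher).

-5.5 mg/L

Regimen A: f = (1/2)^(27/11) ≈ 0.1824; Cmin,ss = (1987/161)·f/(1−f) ≈ 2.753 mg/L.
Regimen B: f = (1/2)^(13/11) ≈ 0.4408; Cmin,ss = (1682/161)·f/(1−f) ≈ 8.235 mg/L.
Difference ≈ 2.753 − 8.235 ≈ -5.482 mg/L.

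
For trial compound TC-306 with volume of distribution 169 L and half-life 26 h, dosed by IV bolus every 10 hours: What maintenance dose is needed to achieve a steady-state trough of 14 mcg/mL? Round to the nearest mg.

τ/t½ = 10/26 ≈ 0.38462, so f = (1/2)^(10/26) ≈ 0.765983.
Cmin,ss = (D/Vd)·f/(1−f), so D = Cmin,ss·Vd·(1−f)/f.
D = 14 × 169 × (1−f)/f ≈ 14 × 169 × 0.30551 ≈ 722.84 mg.

723 mg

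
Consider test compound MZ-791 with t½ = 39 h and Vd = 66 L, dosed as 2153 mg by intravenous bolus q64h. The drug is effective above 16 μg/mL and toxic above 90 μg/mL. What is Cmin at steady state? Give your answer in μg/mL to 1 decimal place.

15.4 μg/mL

τ/t½ = 64/39 ≈ 1.641, so fraction remaining f = (1/2)^(64/39) ≈ 0.3206.
At steady state, accumulation factor R = 1/(1 − e^(−kτ)) ≈ 1.4719.
Each bolus raises the concentration by D/Vd = 2153/66 ≈ 32.621 μg/mL.
Steady-state peak Cmax,ss = C₀·R ≈ 32.621 × 1.4719 ≈ 48.015 μg/mL.
Steady-state trough Cmin,ss = Cmax,ss·f ≈ 48.015 × 0.3206 ≈ 15.394 μg/mL.
Trough 15.4 μg/mL vs MEC 16 μg/mL: subtherapeutic.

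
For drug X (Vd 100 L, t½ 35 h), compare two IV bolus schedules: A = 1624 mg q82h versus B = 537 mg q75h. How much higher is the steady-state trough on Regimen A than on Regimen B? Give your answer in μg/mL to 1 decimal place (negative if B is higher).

Regimen A: f = (1/2)^(82/35) ≈ 0.1971; Cmin,ss = (1624/100)·f/(1−f) ≈ 3.987 μg/mL.
Regimen B: f = (1/2)^(75/35) ≈ 0.2264; Cmin,ss = (537/100)·f/(1−f) ≈ 1.572 μg/mL.
Difference ≈ 3.987 − 1.572 ≈ 2.415 μg/mL.

2.4 μg/mL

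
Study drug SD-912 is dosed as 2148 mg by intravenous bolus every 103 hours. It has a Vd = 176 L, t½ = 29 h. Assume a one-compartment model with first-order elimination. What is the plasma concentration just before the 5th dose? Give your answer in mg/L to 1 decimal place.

f = (1/2)^(τ/t½) = (1/2)^(103/29) ≈ 0.0853.
C₀ = D/Vd = 2148/176 ≈ 12.205 mg/L.
Before the 5th dose, 4 doses have been given. Superposition: Cmin = C₀·(f + f² + … + f^4).
≈ 12.205 × (0.0853 + 0.0073 + 0.0006 + 0.0001) ≈ 12.205 × 0.0933 ≈ 1.139 mg/L.

1.1 mg/L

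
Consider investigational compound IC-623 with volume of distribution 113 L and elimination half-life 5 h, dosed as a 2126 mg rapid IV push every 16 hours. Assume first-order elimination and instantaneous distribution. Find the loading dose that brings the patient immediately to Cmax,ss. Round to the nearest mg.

f = (1/2)^(16/5) ≈ 0.108819; accumulation ratio R = 1/(1−f) ≈ 1.12211.
Loading dose to hit Cmax,ss on first dose: D_load = D_maint·R ≈ 2126 × 1.12211 ≈ 2385.61 mg.

2386 mg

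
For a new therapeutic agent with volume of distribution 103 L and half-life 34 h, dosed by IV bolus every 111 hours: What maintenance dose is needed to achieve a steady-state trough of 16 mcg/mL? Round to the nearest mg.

14191 mg

τ/t½ = 111/34 ≈ 3.2647, so f = (1/2)^(111/34) ≈ 0.104046.
Cmin,ss = (D/Vd)·f/(1−f), so D = Cmin,ss·Vd·(1−f)/f.
D = 16 × 103 × (1−f)/f ≈ 16 × 103 × 8.61113 ≈ 14191.14 mg.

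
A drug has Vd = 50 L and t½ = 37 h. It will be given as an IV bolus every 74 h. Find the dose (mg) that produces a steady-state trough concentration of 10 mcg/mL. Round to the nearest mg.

1500 mg

τ/t½ = 74/37 ≈ 2, so f = (1/2)^(74/37) ≈ 0.250000.
Cmin,ss = (D/Vd)·f/(1−f), so D = Cmin,ss·Vd·(1−f)/f.
D = 10 × 50 × (1−f)/f ≈ 10 × 50 × 3.00000 ≈ 1500.00 mg.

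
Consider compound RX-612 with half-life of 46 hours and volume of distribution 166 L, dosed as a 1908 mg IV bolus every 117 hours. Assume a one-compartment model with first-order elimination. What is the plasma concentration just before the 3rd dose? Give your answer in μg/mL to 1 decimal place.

f = (1/2)^(τ/t½) = (1/2)^(117/46) ≈ 0.1715.
C₀ = D/Vd = 1908/166 ≈ 11.494 μg/mL.
Before the 3rd dose, 2 doses have been given. Superposition: Cmin = C₀·(f + f²).
≈ 11.494 × (0.1715 + 0.0294) ≈ 11.494 × 0.2009 ≈ 2.309 μg/mL.

2.3 μg/mL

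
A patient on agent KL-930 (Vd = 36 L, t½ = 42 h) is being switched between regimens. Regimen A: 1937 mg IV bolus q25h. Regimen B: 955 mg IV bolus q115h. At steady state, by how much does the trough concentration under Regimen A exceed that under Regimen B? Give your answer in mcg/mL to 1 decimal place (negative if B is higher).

Regimen A: f = (1/2)^(25/42) ≈ 0.6619; Cmin,ss = (1937/36)·f/(1−f) ≈ 105.335 mcg/mL.
Regimen B: f = (1/2)^(115/42) ≈ 0.1499; Cmin,ss = (955/36)·f/(1−f) ≈ 4.678 mcg/mL.
Difference ≈ 105.335 − 4.678 ≈ 100.657 mcg/mL.

100.7 mcg/mL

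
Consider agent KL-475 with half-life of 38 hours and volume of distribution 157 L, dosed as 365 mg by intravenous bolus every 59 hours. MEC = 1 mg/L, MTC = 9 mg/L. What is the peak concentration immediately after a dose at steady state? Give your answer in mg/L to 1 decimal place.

3.5 mg/L

k = ln2/t½ = ln2/38 ≈ 0.018241 h⁻¹; fraction remaining f = e^(−kτ) = e^(−0.018241×59) ≈ 0.3409.
Accumulation ratio R = 1/(1 − f) ≈ 1/0.6591 ≈ 1.5172.
Each bolus raises the concentration by D/Vd = 365/157 ≈ 2.325 mg/L.
Cmax,ss = C₀/(1 − f) ≈ 2.325/0.6591 ≈ 3.528 mg/L.
Peak 3.5 mg/L vs MTC 9 mg/L: below toxic threshold.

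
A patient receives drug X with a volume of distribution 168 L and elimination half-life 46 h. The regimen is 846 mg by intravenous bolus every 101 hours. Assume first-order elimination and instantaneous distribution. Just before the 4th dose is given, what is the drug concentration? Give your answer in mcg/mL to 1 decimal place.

f = (1/2)^(τ/t½) = (1/2)^(101/46) ≈ 0.2183.
C₀ = D/Vd = 846/168 ≈ 5.036 mcg/mL.
Before the 4th dose, 3 doses have been given. Superposition: Cmin = C₀·(f + f² + … + f^3).
≈ 5.036 × (0.2183 + 0.0477 + 0.0104) ≈ 5.036 × 0.2764 ≈ 1.392 mcg/mL.

1.4 mcg/mL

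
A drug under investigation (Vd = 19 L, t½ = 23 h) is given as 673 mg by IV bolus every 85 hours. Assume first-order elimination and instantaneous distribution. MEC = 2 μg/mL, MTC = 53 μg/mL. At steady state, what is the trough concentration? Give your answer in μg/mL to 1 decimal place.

3.0 μg/mL

k = ln2/t½ = ln2/23 ≈ 0.030137 h⁻¹; fraction remaining f = e^(−kτ) = e^(−0.030137×85) ≈ 0.0772.
Single-dose peak C₀ = D/Vd = 673/19 ≈ 35.421 μg/mL.
Steady-state trough Cmin,ss = C₀·f/(1−f) ≈ 35.421 × 0.0772/0.9228 ≈ 2.963 μg/mL.
Trough 3.0 μg/mL vs MEC 2 μg/mL: adequate.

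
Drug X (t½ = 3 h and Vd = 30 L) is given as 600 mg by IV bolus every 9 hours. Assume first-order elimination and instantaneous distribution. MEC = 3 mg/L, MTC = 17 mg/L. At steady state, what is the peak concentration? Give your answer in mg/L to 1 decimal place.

22.9 mg/L

τ = 9 h = 3 half-lives, so f = (1/2)^3 = 0.125.
Accumulation ratio R = 1/(1 − f) = 1/0.875 = 8/7.
Single-dose peak C₀ = D/Vd = 600/30 = 20 mg/L.
Steady-state peak Cmax,ss = C₀·R = 20 × 8/7 ≈ 22.857 mg/L.
Peak 22.9 mg/L vs MTC 17 mg/L: exceeds toxic threshold.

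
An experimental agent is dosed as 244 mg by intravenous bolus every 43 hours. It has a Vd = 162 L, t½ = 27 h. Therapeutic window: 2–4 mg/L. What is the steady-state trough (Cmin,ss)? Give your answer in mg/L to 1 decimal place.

0.7 mg/L

Over one 43-h interval, 43/27 ≈ 1.5926 half-lives elapse, leaving f ≈ 0.3316 of each dose.
Each bolus raises the concentration by D/Vd = 244/162 ≈ 1.506 mg/L.
Steady-state trough Cmin,ss = C₀·f/(1−f) ≈ 1.506 × 0.3316/0.6684 ≈ 0.747 mg/L.
Trough 0.7 mg/L vs MEC 2 mg/L: subtherapeutic.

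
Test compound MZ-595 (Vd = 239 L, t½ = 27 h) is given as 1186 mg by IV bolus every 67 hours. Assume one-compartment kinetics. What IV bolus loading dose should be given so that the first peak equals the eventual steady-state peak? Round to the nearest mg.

f = (1/2)^(67/27) ≈ 0.179060; accumulation ratio R = 1/(1−f) ≈ 1.21812.
Loading dose to hit Cmax,ss on first dose: D_load = D_maint·R ≈ 1186 × 1.21812 ≈ 1444.69 mg.

1445 mg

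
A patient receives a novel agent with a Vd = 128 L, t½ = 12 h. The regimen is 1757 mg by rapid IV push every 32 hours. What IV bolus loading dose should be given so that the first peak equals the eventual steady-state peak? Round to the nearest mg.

f = (1/2)^(32/12) ≈ 0.157490; accumulation ratio R = 1/(1−f) ≈ 1.18693.
Loading dose to hit Cmax,ss on first dose: D_load = D_maint·R ≈ 1757 × 1.18693 ≈ 2085.44 mg.

2085 mg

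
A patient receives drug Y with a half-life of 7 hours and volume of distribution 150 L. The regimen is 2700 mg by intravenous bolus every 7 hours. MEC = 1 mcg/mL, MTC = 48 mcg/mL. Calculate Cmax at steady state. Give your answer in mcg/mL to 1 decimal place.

36.0 mcg/mL

τ = 7 h = 1 half-life, so f = (1/2)^1 = 0.5.
Accumulation ratio R = 1/(1 − f) = 1/0.5 = 2/1.
Single-dose peak C₀ = D/Vd = 2700/150 = 18 mcg/mL.
Steady-state peak Cmax,ss = C₀·R = 18 × 2/1 ≈ 36.000 mcg/mL.
Peak 36.0 mcg/mL vs MTC 48 mcg/mL: below toxic threshold.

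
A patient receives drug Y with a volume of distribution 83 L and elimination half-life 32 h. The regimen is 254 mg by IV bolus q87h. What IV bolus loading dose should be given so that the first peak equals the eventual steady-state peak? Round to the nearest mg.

f = (1/2)^(87/32) ≈ 0.151906; accumulation ratio R = 1/(1−f) ≈ 1.17911.
Loading dose to hit Cmax,ss on first dose: D_load = D_maint·R ≈ 254 × 1.17911 ≈ 299.49 mg.

299 mg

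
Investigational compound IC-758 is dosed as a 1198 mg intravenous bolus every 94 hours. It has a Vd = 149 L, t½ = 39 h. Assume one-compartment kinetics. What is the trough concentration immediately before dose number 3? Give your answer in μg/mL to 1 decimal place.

f = (1/2)^(τ/t½) = (1/2)^(94/39) ≈ 0.1881.
C₀ = D/Vd = 1198/149 ≈ 8.040 μg/mL.
Before the 3rd dose, 2 doses have been given. Superposition: Cmin = C₀·(f + f²).
≈ 8.040 × (0.1881 + 0.0354) ≈ 8.040 × 0.2235 ≈ 1.797 μg/mL.

1.8 μg/mL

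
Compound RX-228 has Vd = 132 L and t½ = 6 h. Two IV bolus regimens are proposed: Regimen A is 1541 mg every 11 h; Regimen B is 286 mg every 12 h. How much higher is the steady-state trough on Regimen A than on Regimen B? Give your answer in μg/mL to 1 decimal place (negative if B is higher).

3.8 μg/mL

Regimen A: f = (1/2)^(11/6) ≈ 0.2806; Cmin,ss = (1541/132)·f/(1−f) ≈ 4.554 μg/mL.
Regimen B: f = (1/2)^(12/6) ≈ 0.2500; Cmin,ss = (286/132)·f/(1−f) ≈ 0.722 μg/mL.
Difference ≈ 4.554 − 0.722 ≈ 3.832 μg/mL.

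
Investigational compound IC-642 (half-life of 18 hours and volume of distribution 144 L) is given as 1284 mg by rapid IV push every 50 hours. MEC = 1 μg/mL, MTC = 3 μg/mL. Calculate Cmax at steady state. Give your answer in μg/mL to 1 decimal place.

Over one 50-h interval, 50/18 ≈ 2.7778 half-lives elapse, leaving f ≈ 0.1458 of each dose.
Accumulation ratio R = 1/(1 − f) ≈ 1/0.8542 ≈ 1.1707.
Each bolus raises the concentration by D/Vd = 1284/144 ≈ 8.917 μg/mL.
Steady-state peak Cmax,ss = C₀·R ≈ 8.917 × 1.1707 ≈ 10.439 μg/mL.
Peak 10.4 μg/mL vs MTC 3 μg/mL: exceeds toxic threshold.

10.4 μg/mL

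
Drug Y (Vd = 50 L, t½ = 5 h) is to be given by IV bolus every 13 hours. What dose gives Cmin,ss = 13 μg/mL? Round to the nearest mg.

τ/t½ = 13/5 ≈ 2.6, so f = (1/2)^(13/5) ≈ 0.164938.
Cmin,ss = (D/Vd)·f/(1−f), so D = Cmin,ss·Vd·(1−f)/f.
D = 13 × 50 × (1−f)/f ≈ 13 × 50 × 5.06288 ≈ 3290.87 mg.

3291 mg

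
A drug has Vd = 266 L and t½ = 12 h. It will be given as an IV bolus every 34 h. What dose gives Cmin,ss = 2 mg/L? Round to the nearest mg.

3260 mg

τ/t½ = 34/12 ≈ 2.8333, so f = (1/2)^(34/12) ≈ 0.140308.
Cmin,ss = (D/Vd)·f/(1−f), so D = Cmin,ss·Vd·(1−f)/f.
D = 2 × 266 × (1−f)/f ≈ 2 × 266 × 6.12718 ≈ 3259.66 mg.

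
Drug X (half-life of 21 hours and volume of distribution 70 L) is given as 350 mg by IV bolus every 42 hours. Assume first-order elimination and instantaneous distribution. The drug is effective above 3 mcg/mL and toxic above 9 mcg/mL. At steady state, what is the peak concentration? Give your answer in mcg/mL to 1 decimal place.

The dosing interval is 2 half-lives, so f = 2^(−2) = 0.25.
Accumulation ratio R = 1/(1 − f) = 1/0.75 = 4/3.
Single-dose peak C₀ = D/Vd = 350/70 = 5 mcg/mL.
Steady-state peak Cmax,ss = C₀·R = 5 × 4/3 ≈ 6.667 mcg/mL.
Peak 6.7 mcg/mL vs MTC 9 mcg/mL: below toxic threshold.

6.7 mcg/mL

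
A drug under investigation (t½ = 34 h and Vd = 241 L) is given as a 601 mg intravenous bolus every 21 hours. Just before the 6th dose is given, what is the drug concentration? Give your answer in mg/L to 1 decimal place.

f = (1/2)^(τ/t½) = (1/2)^(21/34) ≈ 0.6517.
C₀ = D/Vd = 601/241 ≈ 2.494 mg/L.
Before the 6th dose, 5 doses have been given. Superposition: Cmin = C₀·(f + f² + … + f^5).
≈ 2.494 × (0.6517 + 0.4247 + 0.2768 + 0.1804 + 0.1176) ≈ 2.494 × 1.6512 ≈ 4.118 mg/L.

4.1 mg/L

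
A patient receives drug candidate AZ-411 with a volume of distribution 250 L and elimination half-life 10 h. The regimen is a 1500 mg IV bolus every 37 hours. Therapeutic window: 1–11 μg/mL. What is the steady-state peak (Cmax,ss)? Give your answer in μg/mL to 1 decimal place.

6.5 μg/mL

Over one 37-h interval, 37/10 ≈ 3.7 half-lives elapse, leaving f ≈ 0.0769 of each dose.
Accumulation ratio R = 1/(1 − f) ≈ 1/0.9231 ≈ 1.0833.
Single-dose peak C₀ = D/Vd = 1500/250 ≈ 6.000 μg/mL.
Steady-state peak Cmax,ss = C₀·R ≈ 6.000 × 1.0833 ≈ 6.500 μg/mL.
Peak 6.5 μg/mL vs MTC 11 μg/mL: below toxic threshold.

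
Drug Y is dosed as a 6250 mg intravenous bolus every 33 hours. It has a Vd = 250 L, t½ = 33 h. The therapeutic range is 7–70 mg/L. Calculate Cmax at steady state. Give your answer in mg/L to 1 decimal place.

50.0 mg/L

τ = 33 h = 1 half-life, so f = (1/2)^1 = 0.5.
At steady state, R = 1/(1 − 0.5) = 2/1.
Single-dose peak C₀ = D/Vd = 6250/250 = 25 mg/L.
Steady-state peak Cmax,ss = C₀·R = 25 × 2/1 ≈ 50.000 mg/L.
Peak 50.0 mg/L vs MTC 70 mg/L: below toxic threshold.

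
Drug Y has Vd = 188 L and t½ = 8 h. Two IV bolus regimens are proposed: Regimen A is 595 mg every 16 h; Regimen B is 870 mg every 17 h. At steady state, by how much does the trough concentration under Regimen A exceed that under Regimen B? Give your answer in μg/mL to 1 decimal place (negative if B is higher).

-0.3 μg/mL

Regimen A: f = (1/2)^(16/8) ≈ 0.2500; Cmin,ss = (595/188)·f/(1−f) ≈ 1.055 μg/mL.
Regimen B: f = (1/2)^(17/8) ≈ 0.2293; Cmin,ss = (870/188)·f/(1−f) ≈ 1.377 μg/mL.
Difference ≈ 1.055 − 1.377 ≈ -0.322 μg/mL.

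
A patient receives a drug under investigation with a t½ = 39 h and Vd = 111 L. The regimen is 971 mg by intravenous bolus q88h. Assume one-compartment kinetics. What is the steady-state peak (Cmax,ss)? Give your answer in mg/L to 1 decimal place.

11.1 mg/L

τ/t½ = 88/39 ≈ 2.2564, so fraction remaining f = (1/2)^(88/39) ≈ 0.2093.
At steady state, accumulation factor R = 1/(1 − e^(−kτ)) ≈ 1.2647.
Each bolus raises the concentration by D/Vd = 971/111 ≈ 8.748 mg/L.
Steady-state peak Cmax,ss = C₀·R ≈ 8.748 × 1.2647 ≈ 11.064 mg/L.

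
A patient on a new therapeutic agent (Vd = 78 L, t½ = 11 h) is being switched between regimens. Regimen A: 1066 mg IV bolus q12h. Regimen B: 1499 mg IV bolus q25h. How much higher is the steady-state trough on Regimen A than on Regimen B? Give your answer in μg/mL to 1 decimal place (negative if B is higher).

7.1 μg/mL

Regimen A: f = (1/2)^(12/11) ≈ 0.4695; Cmin,ss = (1066/78)·f/(1−f) ≈ 12.095 μg/mL.
Regimen B: f = (1/2)^(25/11) ≈ 0.2069; Cmin,ss = (1499/78)·f/(1−f) ≈ 5.013 μg/mL.
Difference ≈ 12.095 − 5.013 ≈ 7.082 μg/mL.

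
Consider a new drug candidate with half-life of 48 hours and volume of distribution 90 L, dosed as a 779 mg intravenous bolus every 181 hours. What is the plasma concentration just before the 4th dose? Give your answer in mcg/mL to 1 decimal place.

0.7 mcg/mL

f = (1/2)^(τ/t½) = (1/2)^(181/48) ≈ 0.0733.
C₀ = D/Vd = 779/90 ≈ 8.656 mcg/mL.
Before the 4th dose, 3 doses have been given. Superposition: Cmin = C₀·(f + f² + … + f^3).
≈ 8.656 × (0.0733 + 0.0054 + 0.0004) ≈ 8.656 × 0.0791 ≈ 0.685 mcg/mL.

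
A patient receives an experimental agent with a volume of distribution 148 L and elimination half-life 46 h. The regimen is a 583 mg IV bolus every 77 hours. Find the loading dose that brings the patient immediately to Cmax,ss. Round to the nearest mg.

f = (1/2)^(77/46) ≈ 0.313402; accumulation ratio R = 1/(1−f) ≈ 1.45646.
Loading dose to hit Cmax,ss on first dose: D_load = D_maint·R ≈ 583 × 1.45646 ≈ 849.12 mg.

849 mg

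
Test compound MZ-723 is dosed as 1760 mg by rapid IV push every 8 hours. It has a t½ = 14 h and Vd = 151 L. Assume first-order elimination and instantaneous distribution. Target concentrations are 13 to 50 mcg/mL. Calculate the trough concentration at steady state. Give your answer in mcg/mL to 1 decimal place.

τ/t½ = 8/14 ≈ 0.57143, so fraction remaining f = (1/2)^(8/14) ≈ 0.6730.
Single-dose peak C₀ = D/Vd = 1760/151 ≈ 11.656 mcg/mL.
Steady-state trough Cmin,ss = C₀·f/(1−f) ≈ 11.656 × 0.6730/0.3270 ≈ 23.989 mcg/mL.
Trough 24.0 mcg/mL vs MEC 13 mcg/mL: adequate.

24.0 mcg/mL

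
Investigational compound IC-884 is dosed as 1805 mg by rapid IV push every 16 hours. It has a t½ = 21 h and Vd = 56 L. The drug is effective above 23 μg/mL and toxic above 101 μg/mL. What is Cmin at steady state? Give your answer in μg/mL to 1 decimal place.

k = ln2/t½ = ln2/21 ≈ 0.033007 h⁻¹; fraction remaining f = e^(−kτ) = e^(−0.033007×16) ≈ 0.5897.
At steady state, accumulation factor R = 1/(1 − e^(−kτ)) ≈ 2.4372.
Each bolus raises the concentration by D/Vd = 1805/56 ≈ 32.232 μg/mL.
Steady-state peak Cmax,ss = C₀·R ≈ 32.232 × 2.4372 ≈ 78.556 μg/mL.
One interval later, Cmin,ss = Cmax,ss·e^(−kτ) ≈ 78.556 × 0.5897 ≈ 46.324 μg/mL.
Trough 46.3 μg/mL vs MEC 23 μg/mL: adequate.

46.3 μg/mL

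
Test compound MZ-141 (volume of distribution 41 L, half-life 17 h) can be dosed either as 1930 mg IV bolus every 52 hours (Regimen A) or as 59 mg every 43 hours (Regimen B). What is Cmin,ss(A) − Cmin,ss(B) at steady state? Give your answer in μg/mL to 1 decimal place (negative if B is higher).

Regimen A: f = (1/2)^(52/17) ≈ 0.1200; Cmin,ss = (1930/41)·f/(1−f) ≈ 6.419 μg/mL.
Regimen B: f = (1/2)^(43/17) ≈ 0.1732; Cmin,ss = (59/41)·f/(1−f) ≈ 0.301 μg/mL.
Difference ≈ 6.419 − 0.301 ≈ 6.118 μg/mL.

6.1 μg/mL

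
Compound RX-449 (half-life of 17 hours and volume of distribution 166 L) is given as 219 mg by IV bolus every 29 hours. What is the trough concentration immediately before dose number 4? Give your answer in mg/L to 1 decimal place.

f = (1/2)^(τ/t½) = (1/2)^(29/17) ≈ 0.3065.
C₀ = D/Vd = 219/166 ≈ 1.319 mg/L.
Before the 4th dose, 3 doses have been given. Superposition: Cmin = C₀·(f + f² + … + f^3).
≈ 1.319 × (0.3065 + 0.0939 + 0.0288) ≈ 1.319 × 0.4292 ≈ 0.566 mg/L.

0.6 mg/L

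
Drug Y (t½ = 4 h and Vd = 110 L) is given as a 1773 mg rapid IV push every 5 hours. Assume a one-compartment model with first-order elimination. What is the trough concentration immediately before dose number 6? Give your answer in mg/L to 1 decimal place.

11.5 mg/L

f = (1/2)^(τ/t½) = (1/2)^(5/4) ≈ 0.4204.
C₀ = D/Vd = 1773/110 ≈ 16.118 mg/L.
Before the 6th dose, 5 doses have been given. Superposition: Cmin = C₀·(f + f² + … + f^5).
≈ 16.118 × (0.4204 + 0.1767 + 0.0743 + 0.0312 + 0.0131) ≈ 16.118 × 0.7157 ≈ 11.536 mg/L.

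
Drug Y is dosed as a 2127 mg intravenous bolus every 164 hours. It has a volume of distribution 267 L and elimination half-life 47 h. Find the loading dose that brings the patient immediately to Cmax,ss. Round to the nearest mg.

2335 mg

f = (1/2)^(164/47) ≈ 0.089043; accumulation ratio R = 1/(1−f) ≈ 1.09775.
Loading dose to hit Cmax,ss on first dose: D_load = D_maint·R ≈ 2127 × 1.09775 ≈ 2334.91 mg.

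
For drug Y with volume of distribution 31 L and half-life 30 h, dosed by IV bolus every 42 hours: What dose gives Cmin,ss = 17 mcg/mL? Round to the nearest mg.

864 mg

τ/t½ = 42/30 ≈ 1.4, so f = (1/2)^(42/30) ≈ 0.378929.
Cmin,ss = (D/Vd)·f/(1−f), so D = Cmin,ss·Vd·(1−f)/f.
D = 17 × 31 × (1−f)/f ≈ 17 × 31 × 1.63902 ≈ 863.76 mg.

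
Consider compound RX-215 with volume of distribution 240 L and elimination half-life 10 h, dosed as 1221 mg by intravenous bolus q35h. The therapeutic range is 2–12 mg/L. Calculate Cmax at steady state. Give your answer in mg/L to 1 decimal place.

τ/t½ = 35/10 ≈ 3.5, so fraction remaining f = (1/2)^(35/10) ≈ 0.0884.
Accumulation ratio R = 1/(1 − f) ≈ 1/0.9116 ≈ 1.0970.
Each bolus raises the concentration by D/Vd = 1221/240 ≈ 5.088 mg/L.
Steady-state peak Cmax,ss = C₀·R ≈ 5.088 × 1.0970 ≈ 5.582 mg/L.
Peak 5.6 mg/L vs MTC 12 mg/L: below toxic threshold.

5.6 mg/L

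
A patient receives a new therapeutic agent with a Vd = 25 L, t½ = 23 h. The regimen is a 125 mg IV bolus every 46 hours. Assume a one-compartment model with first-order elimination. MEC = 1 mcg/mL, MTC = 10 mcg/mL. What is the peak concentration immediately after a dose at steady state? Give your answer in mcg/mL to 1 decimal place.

6.7 mcg/mL

τ = 46 h = 2 half-lives, so f = (1/2)^2 = 0.25.
Accumulation ratio R = 1/(1 − f) = 1/0.75 = 4/3.
Single-dose peak C₀ = D/Vd = 125/25 = 5 mcg/mL.
Steady-state peak Cmax,ss = C₀·R = 5 × 4/3 ≈ 6.667 mcg/mL.
Peak 6.7 mcg/mL vs MTC 10 mcg/mL: below toxic threshold.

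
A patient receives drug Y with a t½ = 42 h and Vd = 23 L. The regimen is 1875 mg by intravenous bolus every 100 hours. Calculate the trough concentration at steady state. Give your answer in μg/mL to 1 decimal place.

Over one 100-h interval, 100/42 ≈ 2.381 half-lives elapse, leaving f ≈ 0.1920 of each dose.
Accumulation ratio R = 1/(1 − f) ≈ 1/0.8080 ≈ 1.2376.
Each bolus raises the concentration by D/Vd = 1875/23 ≈ 81.522 μg/mL.
Steady-state peak Cmax,ss = C₀·R ≈ 81.522 × 1.2376 ≈ 100.892 μg/mL.
Steady-state trough Cmin,ss = Cmax,ss·f ≈ 100.892 × 0.1920 ≈ 19.371 μg/mL.

19.4 μg/mL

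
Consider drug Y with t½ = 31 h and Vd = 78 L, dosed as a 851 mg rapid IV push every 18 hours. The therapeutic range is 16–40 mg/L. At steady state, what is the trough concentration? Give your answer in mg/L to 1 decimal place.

Over one 18-h interval, 18/31 ≈ 0.58065 half-lives elapse, leaving f ≈ 0.6687 of each dose.
Single-dose peak C₀ = D/Vd = 851/78 ≈ 10.910 mg/L.
Steady-state trough Cmin,ss = C₀·f/(1−f) ≈ 10.910 × 0.6687/0.3313 ≈ 22.021 mg/L.
Trough 22.0 mg/L vs MEC 16 mg/L: adequate.

22.0 mg/L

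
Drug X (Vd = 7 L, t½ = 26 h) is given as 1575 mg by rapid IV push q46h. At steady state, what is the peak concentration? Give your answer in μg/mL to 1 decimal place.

τ/t½ = 46/26 ≈ 1.7692, so fraction remaining f = (1/2)^(46/26) ≈ 0.2934.
At steady state, accumulation factor R = 1/(1 − e^(−kτ)) ≈ 1.4152.
Single-dose peak C₀ = D/Vd = 1575/7 ≈ 225.000 μg/mL.
Steady-state peak Cmax,ss = C₀·R ≈ 225.000 × 1.4152 ≈ 318.420 μg/mL.

318.4 μg/mL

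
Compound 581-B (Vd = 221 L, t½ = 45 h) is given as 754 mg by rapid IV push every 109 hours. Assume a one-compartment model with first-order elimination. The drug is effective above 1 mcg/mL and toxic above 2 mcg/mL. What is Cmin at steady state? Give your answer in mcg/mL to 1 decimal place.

0.8 mcg/mL

k = ln2/t½ = ln2/45 ≈ 0.015403 h⁻¹; fraction remaining f = e^(−kτ) = e^(−0.015403×109) ≈ 0.1866.
Each bolus raises the concentration by D/Vd = 754/221 ≈ 3.412 mcg/mL.
Steady-state trough Cmin,ss = C₀·f/(1−f) ≈ 3.412 × 0.1866/0.8134 ≈ 0.783 mcg/mL.
Trough 0.8 mcg/mL vs MEC 1 mcg/mL: subtherapeutic.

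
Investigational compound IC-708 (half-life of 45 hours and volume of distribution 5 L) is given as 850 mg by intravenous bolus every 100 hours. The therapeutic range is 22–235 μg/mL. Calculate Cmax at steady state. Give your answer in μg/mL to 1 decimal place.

Over one 100-h interval, 100/45 ≈ 2.2222 half-lives elapse, leaving f ≈ 0.2143 of each dose.
At steady state, accumulation factor R = 1/(1 − e^(−kτ)) ≈ 1.2728.
Single-dose peak C₀ = D/Vd = 850/5 ≈ 170.000 μg/mL.
Steady-state peak Cmax,ss = C₀·R ≈ 170.000 × 1.2728 ≈ 216.376 μg/mL.
Peak 216.4 μg/mL vs MTC 235 μg/mL: below toxic threshold.

216.4 μg/mL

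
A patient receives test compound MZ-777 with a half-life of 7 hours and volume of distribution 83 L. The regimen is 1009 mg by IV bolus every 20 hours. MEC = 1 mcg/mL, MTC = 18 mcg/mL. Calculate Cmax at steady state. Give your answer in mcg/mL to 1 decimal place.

14.1 mcg/mL

k = ln2/t½ = ln2/7 ≈ 0.099021 h⁻¹; fraction remaining f = e^(−kτ) = e^(−0.099021×20) ≈ 0.1380.
Accumulation ratio R = 1/(1 − f) ≈ 1/0.8620 ≈ 1.1601.
Each bolus raises the concentration by D/Vd = 1009/83 ≈ 12.157 mcg/mL.
Cmax,ss = C₀/(1 − f) ≈ 12.157/0.8620 ≈ 14.103 mcg/mL.
Peak 14.1 mcg/mL vs MTC 18 mcg/mL: below toxic threshold.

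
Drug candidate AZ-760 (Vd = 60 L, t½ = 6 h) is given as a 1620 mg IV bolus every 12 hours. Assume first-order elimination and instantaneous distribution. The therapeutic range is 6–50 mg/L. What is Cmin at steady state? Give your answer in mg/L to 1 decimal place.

9.0 mg/L

The dosing interval is 2 half-lives, so f = 2^(−2) = 0.25.
At steady state, R = 1/(1 − 0.25) = 4/3.
Single-dose peak C₀ = D/Vd = 1620/60 = 27 mg/L.
Steady-state peak Cmax,ss = C₀·R = 27 × 4/3 ≈ 36.000 mg/L.
Steady-state trough Cmin,ss = Cmax,ss·f ≈ 36.000 × 0.25 ≈ 9.000 mg/L.
Trough 9.0 mg/L vs MEC 6 mg/L: adequate.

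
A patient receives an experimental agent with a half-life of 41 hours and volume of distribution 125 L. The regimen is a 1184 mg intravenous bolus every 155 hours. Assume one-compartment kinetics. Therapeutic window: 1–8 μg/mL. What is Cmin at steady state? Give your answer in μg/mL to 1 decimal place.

0.7 μg/mL

τ/t½ = 155/41 ≈ 3.7805, so fraction remaining f = (1/2)^(155/41) ≈ 0.0728.
At steady state, accumulation factor R = 1/(1 − e^(−kτ)) ≈ 1.0785.
Single-dose peak C₀ = D/Vd = 1184/125 ≈ 9.472 μg/mL.
Steady-state peak Cmax,ss = C₀·R ≈ 9.472 × 1.0785 ≈ 10.216 μg/mL.
One interval later, Cmin,ss = Cmax,ss·e^(−kτ) ≈ 10.216 × 0.0728 ≈ 0.744 μg/mL.
Trough 0.7 μg/mL vs MEC 1 μg/mL: subtherapeutic.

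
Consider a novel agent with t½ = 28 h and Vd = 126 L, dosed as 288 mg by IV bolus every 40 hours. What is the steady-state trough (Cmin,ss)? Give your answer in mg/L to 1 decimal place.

1.4 mg/L

Over one 40-h interval, 40/28 ≈ 1.4286 half-lives elapse, leaving f ≈ 0.3715 of each dose.
Each bolus raises the concentration by D/Vd = 288/126 ≈ 2.286 mg/L.
Steady-state trough Cmin,ss = C₀·f/(1−f) ≈ 2.286 × 0.3715/0.6285 ≈ 1.351 mg/L.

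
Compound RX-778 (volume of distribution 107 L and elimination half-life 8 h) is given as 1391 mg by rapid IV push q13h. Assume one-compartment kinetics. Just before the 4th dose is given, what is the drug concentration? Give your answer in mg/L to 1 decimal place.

6.0 mg/L

f = (1/2)^(τ/t½) = (1/2)^(13/8) ≈ 0.3242.
C₀ = D/Vd = 1391/107 ≈ 13.000 mg/L.
Before the 4th dose, 3 doses have been given. Superposition: Cmin = C₀·(f + f² + … + f^3).
≈ 13.000 × (0.3242 + 0.1051 + 0.0341) ≈ 13.000 × 0.4634 ≈ 6.024 mg/L.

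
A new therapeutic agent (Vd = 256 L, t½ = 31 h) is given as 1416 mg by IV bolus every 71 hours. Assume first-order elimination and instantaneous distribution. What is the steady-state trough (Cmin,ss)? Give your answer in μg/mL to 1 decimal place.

1.4 μg/mL

τ/t½ = 71/31 ≈ 2.2903, so fraction remaining f = (1/2)^(71/31) ≈ 0.2044.
Each bolus raises the concentration by D/Vd = 1416/256 ≈ 5.531 μg/mL.
Steady-state trough Cmin,ss = C₀·f/(1−f) ≈ 5.531 × 0.2044/0.7956 ≈ 1.421 μg/mL.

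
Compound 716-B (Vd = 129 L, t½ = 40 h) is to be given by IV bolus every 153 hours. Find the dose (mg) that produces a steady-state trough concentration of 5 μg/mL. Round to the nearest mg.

τ/t½ = 153/40 ≈ 3.825, so f = (1/2)^(153/40) ≈ 0.070560.
Cmin,ss = (D/Vd)·f/(1−f), so D = Cmin,ss·Vd·(1−f)/f.
D = 5 × 129 × (1−f)/f ≈ 5 × 129 × 13.17234 ≈ 8496.16 mg.

8496 mg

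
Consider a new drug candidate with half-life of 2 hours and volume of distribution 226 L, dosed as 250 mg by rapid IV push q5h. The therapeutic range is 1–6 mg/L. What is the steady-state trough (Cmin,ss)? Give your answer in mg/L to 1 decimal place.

0.2 mg/L

τ/t½ = 5/2 ≈ 2.5, so fraction remaining f = (1/2)^(5/2) ≈ 0.1768.
Single-dose peak C₀ = D/Vd = 250/226 ≈ 1.106 mg/L.
Steady-state trough Cmin,ss = C₀·f/(1−f) ≈ 1.106 × 0.1768/0.8232 ≈ 0.238 mg/L.
Trough 0.2 mg/L vs MEC 1 mg/L: subtherapeutic.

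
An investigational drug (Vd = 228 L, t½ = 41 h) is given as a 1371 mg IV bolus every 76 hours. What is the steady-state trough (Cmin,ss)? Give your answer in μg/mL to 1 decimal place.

2.3 μg/mL

Over one 76-h interval, 76/41 ≈ 1.8537 half-lives elapse, leaving f ≈ 0.2767 of each dose.
Each bolus raises the concentration by D/Vd = 1371/228 ≈ 6.013 μg/mL.
Steady-state trough Cmin,ss = C₀·f/(1−f) ≈ 6.013 × 0.2767/0.7233 ≈ 2.300 μg/mL.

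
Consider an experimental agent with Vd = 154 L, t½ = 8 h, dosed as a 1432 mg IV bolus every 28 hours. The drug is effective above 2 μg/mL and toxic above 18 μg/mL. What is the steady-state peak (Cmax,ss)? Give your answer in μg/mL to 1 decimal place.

τ/t½ = 28/8 ≈ 3.5, so fraction remaining f = (1/2)^(28/8) ≈ 0.0884.
Accumulation ratio R = 1/(1 − f) ≈ 1/0.9116 ≈ 1.0970.
Each bolus raises the concentration by D/Vd = 1432/154 ≈ 9.299 μg/mL.
Steady-state peak Cmax,ss = C₀·R ≈ 9.299 × 1.0970 ≈ 10.201 μg/mL.
Peak 10.2 μg/mL vs MTC 18 μg/mL: below toxic threshold.

10.2 μg/mL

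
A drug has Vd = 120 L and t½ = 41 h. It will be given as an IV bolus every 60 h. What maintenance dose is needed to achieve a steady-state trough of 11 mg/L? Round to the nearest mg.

τ/t½ = 60/41 ≈ 1.4634, so f = (1/2)^(60/41) ≈ 0.362634.
Cmin,ss = (D/Vd)·f/(1−f), so D = Cmin,ss·Vd·(1−f)/f.
D = 11 × 120 × (1−f)/f ≈ 11 × 120 × 1.75760 ≈ 2320.03 mg.

2320 mg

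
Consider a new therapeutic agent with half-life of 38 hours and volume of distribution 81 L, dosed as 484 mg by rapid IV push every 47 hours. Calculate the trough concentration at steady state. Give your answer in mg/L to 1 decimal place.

4.4 mg/L

k = ln2/t½ = ln2/38 ≈ 0.018241 h⁻¹; fraction remaining f = e^(−kτ) = e^(−0.018241×47) ≈ 0.4243.
Accumulation ratio R = 1/(1 − f) ≈ 1/0.5757 ≈ 1.7370.
Each bolus raises the concentration by D/Vd = 484/81 ≈ 5.975 mg/L.
Cmax,ss = C₀/(1 − f) ≈ 5.975/0.5757 ≈ 10.379 mg/L.
One interval later, Cmin,ss = Cmax,ss·e^(−kτ) ≈ 10.379 × 0.4243 ≈ 4.404 mg/L.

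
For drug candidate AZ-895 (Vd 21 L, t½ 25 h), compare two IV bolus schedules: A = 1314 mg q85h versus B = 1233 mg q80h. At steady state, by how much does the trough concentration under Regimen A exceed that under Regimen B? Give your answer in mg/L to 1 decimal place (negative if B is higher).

-0.6 mg/L

Regimen A: f = (1/2)^(85/25) ≈ 0.0947; Cmin,ss = (1314/21)·f/(1−f) ≈ 6.545 mg/L.
Regimen B: f = (1/2)^(80/25) ≈ 0.1088; Cmin,ss = (1233/21)·f/(1−f) ≈ 7.168 mg/L.
Difference ≈ 6.545 − 7.168 ≈ -0.623 mg/L.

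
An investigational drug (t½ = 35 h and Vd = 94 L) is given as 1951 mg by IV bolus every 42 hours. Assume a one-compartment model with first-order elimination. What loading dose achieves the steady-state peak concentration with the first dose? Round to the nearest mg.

3455 mg

f = (1/2)^(42/35) ≈ 0.435275; accumulation ratio R = 1/(1−f) ≈ 1.77077.
Loading dose to hit Cmax,ss on first dose: D_load = D_maint·R ≈ 1951 × 1.77077 ≈ 3454.77 mg.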